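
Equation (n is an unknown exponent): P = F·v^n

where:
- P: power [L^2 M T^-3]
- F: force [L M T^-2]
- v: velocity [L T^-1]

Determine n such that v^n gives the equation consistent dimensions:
n = 1

P has dimensions [L^2 M T^-3]; v has dimensions [L T^-1].
The rest of the RHS has dimensions [L M T^-2], so v^n must supply [L T^-1].
With n = 1: F·v^1 has dimensions [L^2 M T^-3], matching the LHS ✓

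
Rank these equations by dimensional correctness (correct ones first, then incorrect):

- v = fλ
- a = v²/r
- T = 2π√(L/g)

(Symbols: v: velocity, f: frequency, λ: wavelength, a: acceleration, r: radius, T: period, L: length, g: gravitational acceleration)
Dimensionally correct: v = fλ, a = v²/r, T = 2π√(L/g)
Dimensionally incorrect: none
Ordered (correct first, then incorrect): v = fλ, a = v²/r, T = 2π√(L/g)

- v = fλ: LHS [L T^-1], RHS [L T^-1] → correct ✓
- a = v²/r: LHS [L T^-2], RHS [L T^-2] → correct ✓
- T = 2π√(L/g): LHS [T], RHS [T] → correct ✓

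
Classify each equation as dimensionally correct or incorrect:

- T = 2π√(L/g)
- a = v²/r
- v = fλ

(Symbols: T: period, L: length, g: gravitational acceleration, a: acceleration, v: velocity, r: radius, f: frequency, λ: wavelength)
Dimensionally correct: T = 2π√(L/g), a = v²/r, v = fλ
Dimensionally incorrect: none
Ordered (correct first, then incorrect): T = 2π√(L/g), a = v²/r, v = fλ

- T = 2π√(L/g): LHS [T], RHS [T] → correct ✓
- a = v²/r: LHS [L T^-2], RHS [L T^-2] → correct ✓
- v = fλ: LHS [L T^-1], RHS [L T^-1] → correct ✓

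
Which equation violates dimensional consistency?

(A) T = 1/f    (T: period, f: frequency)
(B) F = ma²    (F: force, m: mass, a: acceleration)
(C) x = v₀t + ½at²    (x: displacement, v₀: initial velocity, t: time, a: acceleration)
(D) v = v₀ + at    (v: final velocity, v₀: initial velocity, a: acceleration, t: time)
(B) F = ma²

The equation (B) F = ma² is dimensionally incorrect.

LHS (F): [L M T^-2]
RHS (ma²): [L^2 M T^-4] ✗

The dimensions do not match. The other three equations balance.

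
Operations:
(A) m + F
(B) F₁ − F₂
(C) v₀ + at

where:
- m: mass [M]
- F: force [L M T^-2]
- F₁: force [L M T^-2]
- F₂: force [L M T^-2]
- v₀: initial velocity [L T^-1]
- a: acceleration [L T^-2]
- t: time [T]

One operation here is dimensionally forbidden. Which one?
(A) m + F

(A) m + F: m [M] and F [L M T^-2] — different dimensions cannot be added/subtracted ✗
(B) F₁ − F₂: F₁ [L M T^-2] and F₂ [L M T^-2] — same dimensions ✓
(C) v₀ + at: v₀ [L T^-1] and at [L T^-1] — same dimensions ✓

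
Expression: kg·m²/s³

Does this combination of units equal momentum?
No

The expression kg·m²/s³ has dimensions [L^2 M T^-3], but momentum has dimensions [L M T^-1].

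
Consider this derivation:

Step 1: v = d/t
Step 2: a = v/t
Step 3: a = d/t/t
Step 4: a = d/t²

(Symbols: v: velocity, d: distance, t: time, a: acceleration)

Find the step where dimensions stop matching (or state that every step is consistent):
No step introduces an error — all steps are dimensionally consistent.

Step 1: v = d/t → LHS [L T^-1], RHS [L T^-1] ✓
Step 2: a = v/t → LHS [L T^-2], RHS [L T^-2] ✓
Step 3: a = d/t/t → LHS [L T^-2], RHS [L T^-2] ✓
Step 4: a = d/t² → LHS [L T^-2], RHS [L T^-2] ✓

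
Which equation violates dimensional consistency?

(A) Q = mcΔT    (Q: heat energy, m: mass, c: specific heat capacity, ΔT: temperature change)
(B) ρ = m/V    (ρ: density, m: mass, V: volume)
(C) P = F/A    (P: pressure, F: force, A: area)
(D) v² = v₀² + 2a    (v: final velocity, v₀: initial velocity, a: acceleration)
(D) v² = v₀² + 2a

The equation (D) v² = v₀² + 2a is dimensionally incorrect.

LHS (v²): [L^2 T^-2]
RHS terms:
  - v₀²: [L^2 T^-2] ✓
  - 2a: [L T^-2] ✗ (does not match LHS)

The dimensions do not match. The other three equations balance.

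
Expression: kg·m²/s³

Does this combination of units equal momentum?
No

The expression kg·m²/s³ has dimensions [L^2 M T^-3], but momentum has dimensions [L M T^-1].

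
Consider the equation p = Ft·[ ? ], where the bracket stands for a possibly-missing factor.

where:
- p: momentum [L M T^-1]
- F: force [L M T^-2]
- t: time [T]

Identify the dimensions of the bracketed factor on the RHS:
Nothing is missing — the bracketed factor must be dimensionless.

p has dimensions [L M T^-1] and Ft already has dimensions [L M T^-1], so p = Ft is dimensionally complete.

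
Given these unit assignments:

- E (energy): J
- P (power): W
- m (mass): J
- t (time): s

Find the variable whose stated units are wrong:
m

The variable m (mass) should have units kg, not J.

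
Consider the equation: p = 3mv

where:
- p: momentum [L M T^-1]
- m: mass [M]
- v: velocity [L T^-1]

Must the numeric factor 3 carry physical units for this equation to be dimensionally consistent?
No

p has dimensions [L M T^-1] and mv already has dimensions [L M T^-1], so the equation balances without 3 contributing any dimensions. 3 is a pure (dimensionless) number; changing or removing it would not affect dimensional consistency.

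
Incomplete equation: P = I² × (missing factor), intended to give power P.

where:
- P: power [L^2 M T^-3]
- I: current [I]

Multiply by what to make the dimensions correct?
R (resistance), dimensions [I^-2 L^2 M T^-3]

P has dimensions [L^2 M T^-3] and I² has dimensions [I^2].
The missing factor must have dimensions [L^2 M T^-3] / [I^2] = [I^-2 L^2 M T^-3], i.e. resistance (R).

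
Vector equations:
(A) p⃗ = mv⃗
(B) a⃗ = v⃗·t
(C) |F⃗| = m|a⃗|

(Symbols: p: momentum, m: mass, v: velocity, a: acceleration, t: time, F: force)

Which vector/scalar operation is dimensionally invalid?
(B) a⃗ = v⃗·t

(A) p⃗ = mv⃗: LHS [L M T^-1], RHS [L M T^-1] ✓ — mass (scalar) times velocity (vector)
(B) a⃗ = v⃗·t: LHS [L T^-2], RHS [L] ✗ — acceleration is velocity per time; should be v⃗/t
(C) |F⃗| = m|a⃗|: LHS [L M T^-2], RHS [L M T^-2] ✓ — magnitudes of vectors are scalars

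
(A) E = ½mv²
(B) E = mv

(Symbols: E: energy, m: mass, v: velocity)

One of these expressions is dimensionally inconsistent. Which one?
(B)

(A) E = ½mv²: LHS [L^2 M T^-2], RHS [L^2 M T^-2] ✓
(B) E = mv: LHS [L^2 M T^-2], RHS [L M T^-1] ✗

Expression (B) E = mv is dimensionally incorrect.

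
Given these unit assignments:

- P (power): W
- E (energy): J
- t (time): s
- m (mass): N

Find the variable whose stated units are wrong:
m

The variable m (mass) should have units kg, not N.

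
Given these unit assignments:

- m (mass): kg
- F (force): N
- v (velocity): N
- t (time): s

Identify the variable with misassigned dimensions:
v

The variable v (velocity) should have units m/s, not N.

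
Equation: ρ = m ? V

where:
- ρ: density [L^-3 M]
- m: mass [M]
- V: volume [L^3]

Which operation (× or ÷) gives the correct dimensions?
division (÷): ρ = m ÷ V

ρ [L^-3 M]; m [M]; V [L^3].
m × V → [L^3 M] ✗
m ÷ V → [L^-3 M] ✓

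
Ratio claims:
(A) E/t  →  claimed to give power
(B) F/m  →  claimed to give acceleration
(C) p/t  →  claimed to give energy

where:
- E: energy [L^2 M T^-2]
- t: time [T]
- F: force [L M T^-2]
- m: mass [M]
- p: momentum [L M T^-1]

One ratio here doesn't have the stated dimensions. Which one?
(C) p/t does not give energy

(A) E/t: [L^2 M T^-3] = power [L^2 M T^-3] ✓
(B) F/m: [L T^-2] = acceleration [L T^-2] ✓
(C) p/t: [L M T^-2] ≠ energy [L^2 M T^-2] ✗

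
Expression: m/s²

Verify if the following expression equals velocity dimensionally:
No

The expression m/s² has dimensions [L T^-2], but velocity has dimensions [L T^-1].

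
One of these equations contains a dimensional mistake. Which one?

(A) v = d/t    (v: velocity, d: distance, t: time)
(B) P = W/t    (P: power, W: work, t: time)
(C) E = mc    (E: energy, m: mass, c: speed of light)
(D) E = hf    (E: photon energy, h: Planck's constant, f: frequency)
(C) E = mc

The equation (C) E = mc is dimensionally incorrect.

LHS (E): [L^2 M T^-2]
RHS (mc): [L M T^-1] ✗

The dimensions do not match. The other three equations balance.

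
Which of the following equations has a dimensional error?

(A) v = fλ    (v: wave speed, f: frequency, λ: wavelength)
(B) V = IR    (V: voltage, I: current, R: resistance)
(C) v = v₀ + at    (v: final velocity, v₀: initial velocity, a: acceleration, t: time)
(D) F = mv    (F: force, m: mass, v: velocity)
(D) F = mv

The equation (D) F = mv is dimensionally incorrect.

LHS (F): [L M T^-2]
RHS (mv): [L M T^-1] ✗

The dimensions do not match. The other three equations balance.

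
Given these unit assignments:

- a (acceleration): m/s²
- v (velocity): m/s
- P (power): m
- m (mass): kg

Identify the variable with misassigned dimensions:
P

The variable P (power) should have units W, not m.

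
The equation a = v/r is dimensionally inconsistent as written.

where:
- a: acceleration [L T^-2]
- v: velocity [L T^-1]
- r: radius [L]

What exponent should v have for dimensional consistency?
The exponent of v should be 2: a = v^2/r

The LHS a has dimensions [L T^-2]; v has dimensions [L T^-1].
As written, the RHS v/r (exponent 1 on v) has dimensions [T^-1], which does not match.
With exponent 2, the RHS v^2/r has dimensions [L T^-2], matching the LHS.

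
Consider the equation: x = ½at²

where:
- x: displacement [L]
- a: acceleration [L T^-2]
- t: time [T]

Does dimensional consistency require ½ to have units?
No

x has dimensions [L] and at² already has dimensions [L], so the equation balances without ½ contributing any dimensions. ½ is a pure (dimensionless) number; changing or removing it would not affect dimensional consistency.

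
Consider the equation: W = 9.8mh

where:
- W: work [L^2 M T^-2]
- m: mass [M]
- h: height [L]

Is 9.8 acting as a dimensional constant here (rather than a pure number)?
Yes

W has dimensions [L^2 M T^-2], while mh alone has dimensions [L M]. For the equation to balance, the factor 9.8 must carry dimensions [L T^-2] — it is a dimensional constant (a numerical value of a physical quantity with its units suppressed), not a pure number.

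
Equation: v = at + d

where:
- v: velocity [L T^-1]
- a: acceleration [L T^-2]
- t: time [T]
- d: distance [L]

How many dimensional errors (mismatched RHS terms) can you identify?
1

LHS v: [L T^-1]
- at: [L T^-1] ✓
- d: [L] ✗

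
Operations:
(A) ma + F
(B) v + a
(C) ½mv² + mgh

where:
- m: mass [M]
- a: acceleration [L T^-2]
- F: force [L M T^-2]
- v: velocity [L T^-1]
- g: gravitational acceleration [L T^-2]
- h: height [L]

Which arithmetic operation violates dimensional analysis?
(B) v + a

(A) ma + F: ma [L M T^-2] and F [L M T^-2] — same dimensions ✓
(B) v + a: v [L T^-1] and a [L T^-2] — different dimensions cannot be added/subtracted ✗
(C) ½mv² + mgh: ½mv² [L^2 M T^-2] and mgh [L^2 M T^-2] — same dimensions ✓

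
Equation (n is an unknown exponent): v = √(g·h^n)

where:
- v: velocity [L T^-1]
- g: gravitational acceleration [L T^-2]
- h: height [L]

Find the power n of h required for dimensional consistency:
n = 1

v has dimensions [L T^-1]; h has dimensions [L].
With n = 1: √(g·h^1) has dimensions [L T^-1], matching the LHS ✓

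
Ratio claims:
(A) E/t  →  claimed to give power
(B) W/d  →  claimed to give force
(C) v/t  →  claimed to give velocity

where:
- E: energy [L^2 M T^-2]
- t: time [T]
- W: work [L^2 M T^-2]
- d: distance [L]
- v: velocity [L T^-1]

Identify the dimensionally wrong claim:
(C) v/t does not give velocity

(A) E/t: [L^2 M T^-3] = power [L^2 M T^-3] ✓
(B) W/d: [L M T^-2] = force [L M T^-2] ✓
(C) v/t: [L T^-2] ≠ velocity [L T^-1] ✗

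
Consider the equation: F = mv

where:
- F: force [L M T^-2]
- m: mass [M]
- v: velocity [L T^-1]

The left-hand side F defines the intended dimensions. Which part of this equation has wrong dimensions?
The right-hand side term mv

F has dimensions [L M T^-2], but mv has dimensions [L M T^-1], so the term mv is dimensionally wrong for F.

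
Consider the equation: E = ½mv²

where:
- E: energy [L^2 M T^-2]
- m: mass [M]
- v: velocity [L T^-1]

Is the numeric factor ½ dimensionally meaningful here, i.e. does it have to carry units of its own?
No

E has dimensions [L^2 M T^-2] and mv² already has dimensions [L^2 M T^-2], so the equation balances without ½ contributing any dimensions. ½ is a pure (dimensionless) number; changing or removing it would not affect dimensional consistency.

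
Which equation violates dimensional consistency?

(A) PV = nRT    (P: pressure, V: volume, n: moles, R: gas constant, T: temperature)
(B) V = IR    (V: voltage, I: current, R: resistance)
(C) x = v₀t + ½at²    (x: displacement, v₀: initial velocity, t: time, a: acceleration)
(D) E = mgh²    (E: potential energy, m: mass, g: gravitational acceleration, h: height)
(D) E = mgh²

The equation (D) E = mgh² is dimensionally incorrect.

LHS (E): [L^2 M T^-2]
RHS (mgh²): [L^3 M T^-2] ✗

The dimensions do not match. The other three equations balance.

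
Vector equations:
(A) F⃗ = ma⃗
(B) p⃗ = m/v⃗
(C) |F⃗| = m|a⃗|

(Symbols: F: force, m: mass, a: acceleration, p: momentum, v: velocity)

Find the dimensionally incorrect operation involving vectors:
(B) p⃗ = m/v⃗

(A) F⃗ = ma⃗: LHS [L M T^-2], RHS [L M T^-2] ✓ — Force and acceleration are vectors, mass is a scalar
(B) p⃗ = m/v⃗: LHS [L M T^-1], RHS [L^-1 M T] ✗ — momentum is mass times velocity; should be mv⃗ (and division by a vector is undefined)
(C) |F⃗| = m|a⃗|: LHS [L M T^-2], RHS [L M T^-2] ✓ — magnitudes of vectors are scalars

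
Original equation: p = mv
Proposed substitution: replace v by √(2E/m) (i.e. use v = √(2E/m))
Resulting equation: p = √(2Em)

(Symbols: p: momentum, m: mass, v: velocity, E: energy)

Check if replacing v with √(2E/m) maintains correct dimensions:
Yes

[v] = [L T^-1] and [√(2E/m)] = [L T^-1]. These match, so the substitution replaces a quantity by one of the same dimensions and the result p = √(2Em) has LHS [L M T^-1] vs RHS [L M T^-1] — still consistent.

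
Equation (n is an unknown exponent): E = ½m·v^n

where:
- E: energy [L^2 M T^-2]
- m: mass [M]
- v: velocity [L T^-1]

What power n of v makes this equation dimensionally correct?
n = 2

E has dimensions [L^2 M T^-2]; v has dimensions [L T^-1].
The rest of the RHS has dimensions [M], so v^n must supply [L^2 T^-2].
With n = 2: ½m·v^2 has dimensions [L^2 M T^-2], matching the LHS ✓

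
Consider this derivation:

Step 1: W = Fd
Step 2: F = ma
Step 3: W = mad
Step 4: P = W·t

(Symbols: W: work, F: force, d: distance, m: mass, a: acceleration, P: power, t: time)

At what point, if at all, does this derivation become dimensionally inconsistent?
Step 4

Step 1: W = Fd → LHS [L^2 M T^-2], RHS [L^2 M T^-2] ✓
Step 2: F = ma → LHS [L M T^-2], RHS [L M T^-2] ✓
Step 3: W = mad → LHS [L^2 M T^-2], RHS [L^2 M T^-2] ✓
Step 4: P = W·t → LHS [L^2 M T^-3], RHS [L^2 M T^-1] ✗

The first dimensional inconsistency appears in step 4: P = W·t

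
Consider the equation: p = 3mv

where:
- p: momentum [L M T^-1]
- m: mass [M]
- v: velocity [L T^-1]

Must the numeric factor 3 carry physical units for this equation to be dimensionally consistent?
No

p has dimensions [L M T^-1] and mv already has dimensions [L M T^-1], so the equation balances without 3 contributing any dimensions. 3 is a pure (dimensionless) number; changing or removing it would not affect dimensional consistency.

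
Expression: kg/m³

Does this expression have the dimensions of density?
Yes

The expression kg/m³ has dimensions [L^-3 M], which is exactly density [L^-3 M].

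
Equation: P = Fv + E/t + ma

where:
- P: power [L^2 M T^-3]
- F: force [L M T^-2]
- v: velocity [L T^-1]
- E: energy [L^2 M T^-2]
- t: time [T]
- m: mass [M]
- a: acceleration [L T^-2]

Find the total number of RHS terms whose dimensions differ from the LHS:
1

LHS P: [L^2 M T^-3]
- Fv: [L^2 M T^-3] ✓
- E/t: [L^2 M T^-3] ✓
- ma: [L M T^-2] ✗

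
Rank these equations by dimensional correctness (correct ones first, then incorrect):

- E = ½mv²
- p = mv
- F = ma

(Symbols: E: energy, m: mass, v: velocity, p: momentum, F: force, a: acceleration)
Dimensionally correct: E = ½mv², p = mv, F = ma
Dimensionally incorrect: none
Ordered (correct first, then incorrect): E = ½mv², p = mv, F = ma

- E = ½mv²: LHS [L^2 M T^-2], RHS [L^2 M T^-2] → correct ✓
- p = mv: LHS [L M T^-1], RHS [L M T^-1] → correct ✓
- F = ma: LHS [L M T^-2], RHS [L M T^-2] → correct ✓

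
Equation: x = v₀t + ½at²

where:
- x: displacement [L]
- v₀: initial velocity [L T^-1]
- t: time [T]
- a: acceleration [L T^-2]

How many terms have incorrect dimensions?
0

LHS x: [L]
- v₀t: [L] ✓
- ½at²: [L] ✓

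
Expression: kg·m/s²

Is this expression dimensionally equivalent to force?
Yes

The expression kg·m/s² has dimensions [L M T^-2], which is exactly force [L M T^-2].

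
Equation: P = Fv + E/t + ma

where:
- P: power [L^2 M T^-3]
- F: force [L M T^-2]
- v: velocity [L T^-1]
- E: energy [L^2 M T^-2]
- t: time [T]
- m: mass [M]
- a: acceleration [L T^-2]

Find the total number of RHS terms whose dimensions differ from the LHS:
1

LHS P: [L^2 M T^-3]
- Fv: [L^2 M T^-3] ✓
- E/t: [L^2 M T^-3] ✓
- ma: [L M T^-2] ✗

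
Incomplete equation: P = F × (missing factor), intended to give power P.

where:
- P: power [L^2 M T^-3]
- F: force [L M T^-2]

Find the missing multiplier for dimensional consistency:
v (velocity), dimensions [L T^-1]

P has dimensions [L^2 M T^-3] and F has dimensions [L M T^-2].
The missing factor must have dimensions [L^2 M T^-3] / [L M T^-2] = [L T^-1], i.e. velocity (v).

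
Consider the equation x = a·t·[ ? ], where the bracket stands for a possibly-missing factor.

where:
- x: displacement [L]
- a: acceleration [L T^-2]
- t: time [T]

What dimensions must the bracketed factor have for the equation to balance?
[T] — time (e.g. t)

x has dimensions [L]; a·t has dimensions [L T^-1].
The bracketed factor must supply [L] / [L T^-1] = [T].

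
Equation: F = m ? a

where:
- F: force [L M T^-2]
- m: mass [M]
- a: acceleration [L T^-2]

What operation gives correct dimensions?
multiplication (×): F = m × a

F [L M T^-2]; m [M]; a [L T^-2].
m × a → [L M T^-2] ✓
m ÷ a → [L^-1 M T^2] ✗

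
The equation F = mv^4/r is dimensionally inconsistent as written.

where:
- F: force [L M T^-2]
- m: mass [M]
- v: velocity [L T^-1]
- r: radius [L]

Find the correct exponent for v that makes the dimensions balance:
The exponent of v should be 2: F = mv^2/r

The LHS F has dimensions [L M T^-2]; v has dimensions [L T^-1].
As written, the RHS mv^4/r (exponent 4 on v) has dimensions [L^3 M T^-4], which does not match.
With exponent 2, the RHS mv^2/r has dimensions [L M T^-2], matching the LHS.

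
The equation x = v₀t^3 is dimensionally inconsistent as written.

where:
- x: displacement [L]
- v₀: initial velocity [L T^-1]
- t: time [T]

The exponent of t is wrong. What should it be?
The exponent of t should be 1: x = v₀t

The LHS x has dimensions [L]; t has dimensions [T].
As written, the RHS v₀t^3 (exponent 3 on t) has dimensions [L T^2], which does not match.
With exponent 1, the RHS v₀t has dimensions [L], matching the LHS.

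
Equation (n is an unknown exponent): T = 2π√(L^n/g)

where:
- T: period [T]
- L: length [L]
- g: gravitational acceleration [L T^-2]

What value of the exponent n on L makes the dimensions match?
n = 1

T has dimensions [T]; L has dimensions [L].
With n = 1: 2π√(L^1/g) has dimensions [T], matching the LHS ✓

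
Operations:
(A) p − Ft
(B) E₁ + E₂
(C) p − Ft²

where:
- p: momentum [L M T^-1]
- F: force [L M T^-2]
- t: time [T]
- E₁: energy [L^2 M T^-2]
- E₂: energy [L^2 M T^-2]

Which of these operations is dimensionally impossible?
(C) p − Ft²

(A) p − Ft: p [L M T^-1] and Ft [L M T^-1] — same dimensions ✓
(B) E₁ + E₂: E₁ [L^2 M T^-2] and E₂ [L^2 M T^-2] — same dimensions ✓
(C) p − Ft²: p [L M T^-1] and Ft² [L M] — different dimensions cannot be added/subtracted ✗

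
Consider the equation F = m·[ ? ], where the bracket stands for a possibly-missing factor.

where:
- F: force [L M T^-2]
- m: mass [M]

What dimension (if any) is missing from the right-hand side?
[L T^-2] — acceleration (e.g. a)

F has dimensions [L M T^-2]; m has dimensions [M].
The bracketed factor must supply [L M T^-2] / [M] = [L T^-2].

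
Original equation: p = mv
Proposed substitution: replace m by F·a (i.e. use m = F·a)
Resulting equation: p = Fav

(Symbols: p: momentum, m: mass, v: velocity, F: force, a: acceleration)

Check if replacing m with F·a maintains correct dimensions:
No

[m] = [M] and [F·a] = [L^2 M T^-4]. These differ, so the substitution replaces a quantity by one of different dimensions and the result p = Fav has LHS [L M T^-1] vs RHS [L^3 M T^-5] — inconsistent.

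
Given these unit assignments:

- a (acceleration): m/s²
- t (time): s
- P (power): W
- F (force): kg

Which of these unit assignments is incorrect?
F

The variable F (force) should have units N, not kg.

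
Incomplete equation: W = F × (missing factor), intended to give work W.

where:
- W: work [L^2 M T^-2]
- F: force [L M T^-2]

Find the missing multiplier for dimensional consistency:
d (distance), dimensions [L]

W has dimensions [L^2 M T^-2] and F has dimensions [L M T^-2].
The missing factor must have dimensions [L^2 M T^-2] / [L M T^-2] = [L], i.e. distance (d).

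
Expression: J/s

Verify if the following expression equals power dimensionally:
Yes

The expression J/s has dimensions [L^2 M T^-3], which is exactly power [L^2 M T^-3].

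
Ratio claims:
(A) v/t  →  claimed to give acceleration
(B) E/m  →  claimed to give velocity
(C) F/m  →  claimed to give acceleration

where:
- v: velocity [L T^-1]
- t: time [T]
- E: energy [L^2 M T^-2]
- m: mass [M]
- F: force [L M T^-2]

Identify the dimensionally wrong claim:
(B) E/m does not give velocity

(A) v/t: [L T^-2] = acceleration [L T^-2] ✓
(B) E/m: [L^2 T^-2] ≠ velocity [L T^-1] ✗
(C) F/m: [L T^-2] = acceleration [L T^-2] ✓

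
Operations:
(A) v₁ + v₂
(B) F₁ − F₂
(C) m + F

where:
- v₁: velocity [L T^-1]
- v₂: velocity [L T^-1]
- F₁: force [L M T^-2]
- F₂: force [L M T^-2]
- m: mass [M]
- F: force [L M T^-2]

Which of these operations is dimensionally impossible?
(C) m + F

(A) v₁ + v₂: v₁ [L T^-1] and v₂ [L T^-1] — same dimensions ✓
(B) F₁ − F₂: F₁ [L M T^-2] and F₂ [L M T^-2] — same dimensions ✓
(C) m + F: m [M] and F [L M T^-2] — different dimensions cannot be added/subtracted ✗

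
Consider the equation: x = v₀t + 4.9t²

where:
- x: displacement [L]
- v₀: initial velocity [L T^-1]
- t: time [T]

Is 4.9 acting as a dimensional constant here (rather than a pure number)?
Yes

x has dimensions [L], while t² alone has dimensions [T^2]. For the equation to balance, the factor 4.9 must carry dimensions [L T^-2] — it is a dimensional constant (a numerical value of a physical quantity with its units suppressed), not a pure number.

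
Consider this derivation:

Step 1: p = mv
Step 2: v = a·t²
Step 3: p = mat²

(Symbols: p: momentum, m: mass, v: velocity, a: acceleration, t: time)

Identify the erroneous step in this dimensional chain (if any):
Step 2

Step 1: p = mv → LHS [L M T^-1], RHS [L M T^-1] ✓
Step 2: v = a·t² → LHS [L T^-1], RHS [L] ✗

The first dimensional inconsistency appears in step 2: v = a·t²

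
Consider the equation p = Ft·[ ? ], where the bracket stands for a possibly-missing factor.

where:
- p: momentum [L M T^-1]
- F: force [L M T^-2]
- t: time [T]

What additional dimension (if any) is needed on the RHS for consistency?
Nothing is missing — the bracketed factor must be dimensionless.

p has dimensions [L M T^-1] and Ft already has dimensions [L M T^-1], so p = Ft is dimensionally complete.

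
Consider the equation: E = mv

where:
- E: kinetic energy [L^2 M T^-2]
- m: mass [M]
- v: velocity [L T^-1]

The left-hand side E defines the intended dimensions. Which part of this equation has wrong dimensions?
The right-hand side term mv

E has dimensions [L^2 M T^-2], but mv has dimensions [L M T^-1], so the term mv is dimensionally wrong for E.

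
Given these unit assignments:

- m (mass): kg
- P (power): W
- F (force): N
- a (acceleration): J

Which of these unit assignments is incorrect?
a

The variable a (acceleration) should have units m/s², not J.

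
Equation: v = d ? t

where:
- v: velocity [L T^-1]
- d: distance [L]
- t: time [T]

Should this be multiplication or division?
division (÷): v = d ÷ t

v [L T^-1]; d [L]; t [T].
d × t → [L T] ✗
d ÷ t → [L T^-1] ✓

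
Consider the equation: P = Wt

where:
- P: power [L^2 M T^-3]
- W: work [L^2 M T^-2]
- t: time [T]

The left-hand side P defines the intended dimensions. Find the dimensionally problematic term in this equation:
The right-hand side term Wt

P has dimensions [L^2 M T^-3], but Wt has dimensions [L^2 M T^-1], so the term Wt is dimensionally wrong for P.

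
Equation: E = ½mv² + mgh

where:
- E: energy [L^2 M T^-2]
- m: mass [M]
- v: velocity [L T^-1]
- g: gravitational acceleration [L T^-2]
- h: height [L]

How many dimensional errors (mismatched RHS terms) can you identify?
0

LHS E: [L^2 M T^-2]
- ½mv²: [L^2 M T^-2] ✓
- mgh: [L^2 M T^-2] ✓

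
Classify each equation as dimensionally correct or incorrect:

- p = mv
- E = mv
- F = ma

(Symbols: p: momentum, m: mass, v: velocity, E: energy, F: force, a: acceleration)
Dimensionally correct: p = mv, F = ma
Dimensionally incorrect: E = mv
Ordered (correct first, then incorrect): p = mv, F = ma, E = mv

- p = mv: LHS [L M T^-1], RHS [L M T^-1] → correct ✓
- E = mv: LHS [L^2 M T^-2], RHS [L M T^-1] → incorrect ✗
- F = ma: LHS [L M T^-2], RHS [L M T^-2] → correct ✓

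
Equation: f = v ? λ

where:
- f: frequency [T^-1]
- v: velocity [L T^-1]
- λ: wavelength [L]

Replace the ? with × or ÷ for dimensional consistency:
division (÷): f = v ÷ λ

f [T^-1]; v [L T^-1]; λ [L].
v × λ → [L^2 T^-1] ✗
v ÷ λ → [T^-1] ✓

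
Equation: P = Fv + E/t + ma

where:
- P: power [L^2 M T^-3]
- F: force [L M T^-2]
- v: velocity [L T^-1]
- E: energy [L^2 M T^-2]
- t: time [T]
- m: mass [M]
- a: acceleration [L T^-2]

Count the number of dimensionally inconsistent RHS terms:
1

LHS P: [L^2 M T^-3]
- Fv: [L^2 M T^-3] ✓
- E/t: [L^2 M T^-3] ✓
- ma: [L M T^-2] ✗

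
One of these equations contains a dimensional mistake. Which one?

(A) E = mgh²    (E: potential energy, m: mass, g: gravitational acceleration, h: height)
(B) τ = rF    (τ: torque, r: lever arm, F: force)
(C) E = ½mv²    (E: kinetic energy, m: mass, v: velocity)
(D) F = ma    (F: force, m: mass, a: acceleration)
(A) E = mgh²

The equation (A) E = mgh² is dimensionally incorrect.

LHS (E): [L^2 M T^-2]
RHS (mgh²): [L^3 M T^-2] ✗

The dimensions do not match. The other three equations balance.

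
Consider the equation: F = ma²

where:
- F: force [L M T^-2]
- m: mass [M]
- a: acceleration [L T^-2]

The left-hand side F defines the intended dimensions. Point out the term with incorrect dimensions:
The right-hand side term ma²

F has dimensions [L M T^-2], but ma² has dimensions [L^2 M T^-4], so the term ma² is dimensionally wrong for F.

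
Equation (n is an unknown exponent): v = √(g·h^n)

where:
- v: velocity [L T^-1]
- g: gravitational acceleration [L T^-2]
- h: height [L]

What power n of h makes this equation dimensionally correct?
n = 1

v has dimensions [L T^-1]; h has dimensions [L].
With n = 1: √(g·h^1) has dimensions [L T^-1], matching the LHS ✓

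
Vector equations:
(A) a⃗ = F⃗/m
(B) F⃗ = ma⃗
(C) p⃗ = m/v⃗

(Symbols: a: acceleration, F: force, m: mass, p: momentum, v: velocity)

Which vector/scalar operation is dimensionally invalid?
(C) p⃗ = m/v⃗

(A) a⃗ = F⃗/m: LHS [L T^-2], RHS [L T^-2] ✓ — force (vector) divided by mass (scalar)
(B) F⃗ = ma⃗: LHS [L M T^-2], RHS [L M T^-2] ✓ — Force and acceleration are vectors, mass is a scalar
(C) p⃗ = m/v⃗: LHS [L M T^-1], RHS [L^-1 M T] ✗ — momentum is mass times velocity; should be mv⃗ (and division by a vector is undefined)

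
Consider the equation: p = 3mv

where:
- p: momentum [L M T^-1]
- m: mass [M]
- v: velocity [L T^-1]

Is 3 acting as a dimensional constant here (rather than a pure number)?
No

p has dimensions [L M T^-1] and mv already has dimensions [L M T^-1], so the equation balances without 3 contributing any dimensions. 3 is a pure (dimensionless) number; changing or removing it would not affect dimensional consistency.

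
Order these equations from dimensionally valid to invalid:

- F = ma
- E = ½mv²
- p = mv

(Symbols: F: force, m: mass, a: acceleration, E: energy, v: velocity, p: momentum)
Dimensionally correct: F = ma, E = ½mv², p = mv
Dimensionally incorrect: none
Ordered (correct first, then incorrect): F = ma, E = ½mv², p = mv

- F = ma: LHS [L M T^-2], RHS [L M T^-2] → correct ✓
- E = ½mv²: LHS [L^2 M T^-2], RHS [L^2 M T^-2] → correct ✓
- p = mv: LHS [L M T^-1], RHS [L M T^-1] → correct ✓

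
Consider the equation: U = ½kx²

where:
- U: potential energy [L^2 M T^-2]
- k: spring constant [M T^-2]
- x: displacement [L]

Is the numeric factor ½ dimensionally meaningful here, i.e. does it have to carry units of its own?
No

U has dimensions [L^2 M T^-2] and kx² already has dimensions [L^2 M T^-2], so the equation balances without ½ contributing any dimensions. ½ is a pure (dimensionless) number; changing or removing it would not affect dimensional consistency.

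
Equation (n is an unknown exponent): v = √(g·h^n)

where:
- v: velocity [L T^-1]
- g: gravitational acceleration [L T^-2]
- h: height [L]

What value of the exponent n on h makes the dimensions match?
n = 1

v has dimensions [L T^-1]; h has dimensions [L].
With n = 1: √(g·h^1) has dimensions [L T^-1], matching the LHS ✓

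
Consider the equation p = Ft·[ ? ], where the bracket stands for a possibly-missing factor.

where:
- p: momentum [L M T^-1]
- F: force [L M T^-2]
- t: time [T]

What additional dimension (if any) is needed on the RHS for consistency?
Nothing is missing — the bracketed factor must be dimensionless.

p has dimensions [L M T^-1] and Ft already has dimensions [L M T^-1], so p = Ft is dimensionally complete.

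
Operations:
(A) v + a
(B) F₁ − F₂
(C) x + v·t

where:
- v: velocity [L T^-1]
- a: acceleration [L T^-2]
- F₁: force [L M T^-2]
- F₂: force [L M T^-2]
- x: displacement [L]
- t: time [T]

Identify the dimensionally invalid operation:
(A) v + a

(A) v + a: v [L T^-1] and a [L T^-2] — different dimensions cannot be added/subtracted ✗
(B) F₁ − F₂: F₁ [L M T^-2] and F₂ [L M T^-2] — same dimensions ✓
(C) x + v·t: x [L] and v·t [L] — same dimensions ✓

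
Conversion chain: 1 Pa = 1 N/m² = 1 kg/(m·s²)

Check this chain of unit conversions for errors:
The chain is correct (no errors).

Correct: Pascal is Newton per square meter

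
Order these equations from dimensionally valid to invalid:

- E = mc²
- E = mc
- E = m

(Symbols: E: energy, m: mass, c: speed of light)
Dimensionally correct: E = mc²
Dimensionally incorrect: E = mc, E = m
Ordered (correct first, then incorrect): E = mc², E = mc, E = m

- E = mc²: LHS [L^2 M T^-2], RHS [L^2 M T^-2] → correct ✓
- E = mc: LHS [L^2 M T^-2], RHS [L M T^-1] → incorrect ✗
- E = m: LHS [L^2 M T^-2], RHS [M] → incorrect ✗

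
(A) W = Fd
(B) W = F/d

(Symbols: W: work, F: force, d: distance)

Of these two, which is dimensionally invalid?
(B)

(A) W = Fd: LHS [L^2 M T^-2], RHS [L^2 M T^-2] ✓
(B) W = F/d: LHS [L^2 M T^-2], RHS [M T^-2] ✗

Expression (B) W = F/d is dimensionally incorrect.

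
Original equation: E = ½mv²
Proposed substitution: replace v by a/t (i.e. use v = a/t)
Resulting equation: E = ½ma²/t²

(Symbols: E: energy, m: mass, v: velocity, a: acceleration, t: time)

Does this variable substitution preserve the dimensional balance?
No

[v] = [L T^-1] and [a/t] = [L T^-3]. These differ, so the substitution replaces a quantity by one of different dimensions and the result E = ½ma²/t² has LHS [L^2 M T^-2] vs RHS [L^2 M T^-6] — inconsistent.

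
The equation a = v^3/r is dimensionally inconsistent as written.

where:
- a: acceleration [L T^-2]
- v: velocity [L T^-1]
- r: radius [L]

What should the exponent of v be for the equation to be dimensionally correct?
The exponent of v should be 2: a = v^2/r

The LHS a has dimensions [L T^-2]; v has dimensions [L T^-1].
As written, the RHS v^3/r (exponent 3 on v) has dimensions [L^2 T^-3], which does not match.
With exponent 2, the RHS v^2/r has dimensions [L T^-2], matching the LHS.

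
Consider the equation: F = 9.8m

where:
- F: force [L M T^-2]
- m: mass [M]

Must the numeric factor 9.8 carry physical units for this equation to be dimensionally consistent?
Yes

F has dimensions [L M T^-2], while m alone has dimensions [M]. For the equation to balance, the factor 9.8 must carry dimensions [L T^-2] — it is a dimensional constant (a numerical value of a physical quantity with its units suppressed), not a pure number.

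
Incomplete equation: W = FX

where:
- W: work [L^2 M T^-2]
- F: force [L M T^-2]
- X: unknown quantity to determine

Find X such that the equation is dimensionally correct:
X = d (distance), dimensions [L]

W has dimensions [L^2 M T^-2]; the rest of the RHS (F) has dimensions [L M T^-2].
So X must have dimensions [L] — X = d (distance).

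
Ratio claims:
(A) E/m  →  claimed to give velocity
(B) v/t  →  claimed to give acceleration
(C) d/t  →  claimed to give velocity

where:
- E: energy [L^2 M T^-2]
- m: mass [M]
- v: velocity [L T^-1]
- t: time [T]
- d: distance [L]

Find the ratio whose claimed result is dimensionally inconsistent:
(A) E/m does not give velocity

(A) E/m: [L^2 T^-2] ≠ velocity [L T^-1] ✗
(B) v/t: [L T^-2] = acceleration [L T^-2] ✓
(C) d/t: [L T^-1] = velocity [L T^-1] ✓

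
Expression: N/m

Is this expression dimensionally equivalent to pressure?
No

The expression N/m has dimensions [M T^-2], but pressure has dimensions [L^-1 M T^-2].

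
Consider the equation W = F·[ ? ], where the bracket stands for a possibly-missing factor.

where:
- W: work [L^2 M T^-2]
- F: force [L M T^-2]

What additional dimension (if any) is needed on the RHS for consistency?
[L] — length (e.g. a distance d)

W has dimensions [L^2 M T^-2]; F has dimensions [L M T^-2].
The bracketed factor must supply [L^2 M T^-2] / [L M T^-2] = [L].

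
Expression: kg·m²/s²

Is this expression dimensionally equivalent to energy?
Yes

The expression kg·m²/s² has dimensions [L^2 M T^-2], which is exactly energy [L^2 M T^-2].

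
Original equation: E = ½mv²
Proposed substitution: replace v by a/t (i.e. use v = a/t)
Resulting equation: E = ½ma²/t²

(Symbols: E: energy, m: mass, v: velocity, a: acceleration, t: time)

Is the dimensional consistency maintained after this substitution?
No

[v] = [L T^-1] and [a/t] = [L T^-3]. These differ, so the substitution replaces a quantity by one of different dimensions and the result E = ½ma²/t² has LHS [L^2 M T^-2] vs RHS [L^2 M T^-6] — inconsistent.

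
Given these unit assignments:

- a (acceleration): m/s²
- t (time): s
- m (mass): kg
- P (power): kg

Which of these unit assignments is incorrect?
P

The variable P (power) should have units W, not kg.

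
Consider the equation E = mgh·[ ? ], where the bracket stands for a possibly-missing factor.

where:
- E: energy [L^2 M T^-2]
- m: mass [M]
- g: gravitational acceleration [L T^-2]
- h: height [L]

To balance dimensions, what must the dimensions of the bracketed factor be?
Nothing is missing — the bracketed factor must be dimensionless.

E has dimensions [L^2 M T^-2] and mgh already has dimensions [L^2 M T^-2], so E = mgh is dimensionally complete.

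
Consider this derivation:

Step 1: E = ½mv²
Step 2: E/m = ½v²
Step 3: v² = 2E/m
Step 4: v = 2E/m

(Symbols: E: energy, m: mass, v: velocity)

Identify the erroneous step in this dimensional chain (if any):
Step 4

Step 1: E = ½mv² → LHS [L^2 M T^-2], RHS [L^2 M T^-2] ✓
Step 2: E/m = ½v² → LHS [L^2 T^-2], RHS [L^2 T^-2] ✓
Step 3: v² = 2E/m → LHS [L^2 T^-2], RHS [L^2 T^-2] ✓
Step 4: v = 2E/m → LHS [L T^-1], RHS [L^2 T^-2] ✗

The first dimensional inconsistency appears in step 4: v = 2E/m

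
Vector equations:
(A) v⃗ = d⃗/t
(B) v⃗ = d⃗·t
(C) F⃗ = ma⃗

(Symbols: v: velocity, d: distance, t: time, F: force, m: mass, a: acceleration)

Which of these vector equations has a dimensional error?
(B) v⃗ = d⃗·t

(A) v⃗ = d⃗/t: LHS [L T^-1], RHS [L T^-1] ✓ — displacement (vector) divided by time (scalar)
(B) v⃗ = d⃗·t: LHS [L T^-1], RHS [L T] ✗ — velocity is displacement per time; should be d⃗/t
(C) F⃗ = ma⃗: LHS [L M T^-2], RHS [L M T^-2] ✓ — Force and acceleration are vectors, mass is a scalar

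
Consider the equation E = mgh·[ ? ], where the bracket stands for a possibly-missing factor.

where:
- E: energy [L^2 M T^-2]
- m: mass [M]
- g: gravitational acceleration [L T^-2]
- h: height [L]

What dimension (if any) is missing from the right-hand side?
Nothing is missing — the bracketed factor must be dimensionless.

E has dimensions [L^2 M T^-2] and mgh already has dimensions [L^2 M T^-2], so E = mgh is dimensionally complete.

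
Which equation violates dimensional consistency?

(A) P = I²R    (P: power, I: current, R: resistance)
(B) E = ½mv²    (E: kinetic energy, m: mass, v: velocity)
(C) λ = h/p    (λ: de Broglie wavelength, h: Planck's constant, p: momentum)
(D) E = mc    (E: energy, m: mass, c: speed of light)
(D) E = mc

The equation (D) E = mc is dimensionally incorrect.

LHS (E): [L^2 M T^-2]
RHS (mc): [L M T^-1] ✗

The dimensions do not match. The other three equations balance.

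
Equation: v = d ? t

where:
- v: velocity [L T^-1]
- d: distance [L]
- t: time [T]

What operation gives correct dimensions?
division (÷): v = d ÷ t

v [L T^-1]; d [L]; t [T].
d × t → [L T] ✗
d ÷ t → [L T^-1] ✓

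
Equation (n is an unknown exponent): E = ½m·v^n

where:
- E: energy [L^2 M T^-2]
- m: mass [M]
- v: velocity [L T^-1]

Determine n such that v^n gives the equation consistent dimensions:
n = 2

E has dimensions [L^2 M T^-2]; v has dimensions [L T^-1].
The rest of the RHS has dimensions [M], so v^n must supply [L^2 T^-2].
With n = 2: ½m·v^2 has dimensions [L^2 M T^-2], matching the LHS ✓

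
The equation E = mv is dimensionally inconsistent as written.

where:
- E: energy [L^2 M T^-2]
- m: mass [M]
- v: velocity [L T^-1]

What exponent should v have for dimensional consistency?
The exponent of v should be 2: E = mv^2

The LHS E has dimensions [L^2 M T^-2]; v has dimensions [L T^-1].
As written, the RHS mv (exponent 1 on v) has dimensions [L M T^-1], which does not match.
With exponent 2, the RHS mv^2 has dimensions [L^2 M T^-2], matching the LHS.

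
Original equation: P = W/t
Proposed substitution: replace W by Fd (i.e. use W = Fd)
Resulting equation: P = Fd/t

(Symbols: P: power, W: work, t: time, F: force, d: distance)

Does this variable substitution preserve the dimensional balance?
Yes

[W] = [L^2 M T^-2] and [Fd] = [L^2 M T^-2]. These match, so the substitution replaces a quantity by one of the same dimensions and the result P = Fd/t has LHS [L^2 M T^-3] vs RHS [L^2 M T^-3] — still consistent.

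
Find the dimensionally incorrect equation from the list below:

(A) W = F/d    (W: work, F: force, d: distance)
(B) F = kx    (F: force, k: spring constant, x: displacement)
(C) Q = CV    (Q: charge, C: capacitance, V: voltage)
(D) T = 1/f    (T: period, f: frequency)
(A) W = F/d

The equation (A) W = F/d is dimensionally incorrect.

LHS (W): [L^2 M T^-2]
RHS (F/d): [M T^-2] ✗

The dimensions do not match. The other three equations balance.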